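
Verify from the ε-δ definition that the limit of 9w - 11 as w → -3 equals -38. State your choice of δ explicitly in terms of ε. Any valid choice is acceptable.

Suppose ε > 0. We need δ > 0 so that 0 < |w + 3| < δ implies |(9w - 11) + 38| < ε.
Since (9w - 11) + 38 = 9(w + 3), we have |(9w - 11) + 38| = 9|w + 3|.
So 9|w + 3| < ε exactly when |w + 3| < ε/9.
Take δ = ε/9. If 0 < |w + 3| < δ then |(9w - 11) + 38| = 9|w + 3| < 9·(ε/9) = ε.

δ = ε/9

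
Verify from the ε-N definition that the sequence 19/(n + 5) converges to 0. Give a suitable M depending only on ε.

Let ε > 0. For n ≥ 1, |19/(n + 5) − 0| = 19/(n + 5) ≤ 19/n.
We need 19/n < ε, i.e. n > 19/ε.
Take M = 19/ε. If n > M then |19/(n + 5)| ≤ 19/n < ε.

M = 19/ε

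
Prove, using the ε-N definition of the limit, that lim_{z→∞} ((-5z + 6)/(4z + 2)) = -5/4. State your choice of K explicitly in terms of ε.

K = (17/8)/ε

Let ε > 0 be given. We seek K > 0 such that z > K implies |(-5z + 6)/(4z + 2) + 5/4| < ε.
(-5z + 6)/(4z + 2) + 5/4 = (4(-5z + 6) − (-5)(4z + 2)) / (4(4z + 2)) = 34/(4(4z + 2)).
For z > 0 we have 4z + 2 > 4z, so |(-5z + 6)/(4z + 2) + 5/4| = 34/(4(4z + 2)) < 34/(4·4z) = (17/8)/z.
Thus |(-5z + 6)/(4z + 2) + 5/4| < ε whenever z > (17/8)/ε.
Take K = (17/8)/ε. If z > K then |(-5z + 6)/(4z + 2) + 5/4| < (17/8)/z < ε.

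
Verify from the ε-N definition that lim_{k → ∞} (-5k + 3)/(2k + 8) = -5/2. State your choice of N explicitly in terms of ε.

Let ε > 0 be given. For k ≥ 1, |(-5k + 3)/(2k + 8) + 5/2| = |46|/(2(2k + 8)) = 46/(2(2k + 8)).
Since 2k + 8 ≥ 2k for k ≥ 1, this is ≤ 46/(2·2k) = (23/2)/k.
So |(-5k + 3)/(2k + 8) + 5/2| < ε whenever k > (23/2)/ε.
Take N = (23/2)/ε. If k > N then |(-5k + 3)/(2k + 8) + 5/2| ≤ (23/2)/k < ε.

N = (23/2)/ε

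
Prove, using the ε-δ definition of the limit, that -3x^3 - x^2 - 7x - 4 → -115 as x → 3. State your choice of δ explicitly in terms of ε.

δ = min(1, ε/125)

Suppose ε > 0. We want δ > 0 such that 0 < |x − 3| < δ implies |(-3x^3 - x^2 - 7x - 4) + 115| < ε.
(-3x^3 - x^2 - 7x - 4) + 115 = -3x^3 - x^2 - 7x + 111 = (x − 3)(-3x^2 - 10x - 37).
So |(-3x^3 - x^2 - 7x - 4) + 115| = |x − 3|·|-3x^2 - 10x - 37|.
Assume first that |x − 3| < 1, so |x| < 4. Then |-3x^2 - 10x - 37| ≤ 3·4^2 + 10·4 + 37 = 125.
Hence |(-3x^3 - x^2 - 7x - 4) + 115| ≤ 125|x − 3| < ε provided |x − 3| < ε/125.
Take δ = min(1, ε/125). Then 0 < |x − 3| < δ gives both |x − 3| < 1 and |x − 3| < ε/125, so |(-3x^3 - x^2 - 7x - 4) + 115| < ε.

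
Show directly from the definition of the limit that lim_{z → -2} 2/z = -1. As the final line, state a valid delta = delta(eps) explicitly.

Fix eps > 0. We seek delta > 0 such that 0 < |z + 2| < delta implies |2/z + 1| < eps.
|2/z + 1| = 2·|-2 − z|/(2·|z|) = 2|z + 2|/(2|z|).
Restrict delta ≤ 1. Then |z + 2| < 1 gives |z| > 1, so 2|z| > 2.
Then |2/z + 1| < 2|z + 2|/2, which is < eps when |z + 2| < eps.
Take delta = min(1, eps). Then 0 < |z + 2| < delta gives both |z + 2| < 1 and |z + 2| < eps, so |2/z + 1| < eps.

delta = min(1, eps)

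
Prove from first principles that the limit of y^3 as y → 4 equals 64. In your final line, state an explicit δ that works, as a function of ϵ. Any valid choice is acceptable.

Suppose ϵ > 0. We seek δ > 0 with 0 < |y − 4| < δ ⇒ |y^3 − 64| < ϵ.
Factor: y^3 − 64 = (y − 4)(y^2 + 4y + 16), so |y^3 − 64| = |y − 4|·|y^2 + 4y + 16|.
Restrict δ ≤ 2. Then |y − 4| < 2 gives |y| < 6, so by the triangle inequality |y^2 + 4y + 16| ≤ 6^2 + 4·6 + 16 = 76.
Hence |y^3 − 64| ≤ 76|y − 4|, which is < ϵ once |y − 4| < ϵ/76.
Take δ = min(2, ϵ/76). If 0 < |y − 4| < δ then both bounds hold and |y^3 − 64| ≤ 76|y − 4| < 76·(ϵ/76) = ϵ.

δ = min(2, ϵ/76)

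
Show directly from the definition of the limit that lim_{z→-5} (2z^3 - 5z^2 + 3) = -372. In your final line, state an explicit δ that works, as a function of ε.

Let ε > 0. We want δ > 0 such that 0 < |z + 5| < δ implies |(2z^3 - 5z^2 + 3) + 372| < ε.
(2z^3 - 5z^2 + 3) + 372 = 2z^3 - 5z^2 + 375 = (z + 5)(2z^2 - 15z + 75).
So |(2z^3 - 5z^2 + 3) + 372| = |z + 5|·|2z^2 - 15z + 75|.
Require δ ≤ 2. Then |z + 5| < 2 gives |z| < 7, and by the triangle inequality |2z^2 - 15z + 75| ≤ 2·7^2 + 15·7 + 75 = 278.
Hence |(2z^3 - 5z^2 + 3) + 372| ≤ 278|z + 5| < ε provided |z + 5| < ε/278.
Take δ = min(2, ε/278). Then 0 < |z + 5| < δ gives both |z + 5| < 2 and |z + 5| < ε/278, so |(2z^3 - 5z^2 + 3) + 372| < ε.

δ = min(2, ε/278)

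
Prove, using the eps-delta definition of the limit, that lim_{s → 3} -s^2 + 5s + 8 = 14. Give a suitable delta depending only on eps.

Let eps > 0. We want delta > 0 such that 0 < |s − 3| < delta implies |(-s^2 + 5s + 8) − 14| < eps.
(-s^2 + 5s + 8) − 14 = -s^2 + 5s - 6 = (s − 3)(-s + 2).
So |(-s^2 + 5s + 8) − 14| = |s − 3|·|-s + 2|.
Assume first that |s − 3| < 1, so |s| < 4. Then |-s + 2| ≤ 4 + 2 = 6.
Hence |(-s^2 + 5s + 8) − 14| ≤ 6|s − 3| < eps provided |s − 3| < eps/6.
Choosing delta = min(1, eps/6) ensures both conditions, hence |(-s^2 + 5s + 8) − 14| < eps.

delta = min(1, eps/6)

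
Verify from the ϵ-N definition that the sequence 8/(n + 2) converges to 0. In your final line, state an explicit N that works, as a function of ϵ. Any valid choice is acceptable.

N = 8/ϵ

Fix ϵ > 0. For n ≥ 1, |8/(n + 2) − 0| = 8/(n + 2) ≤ 8/n.
We need 8/n < ϵ, i.e. n > 8/ϵ.
Take N = 8/ϵ. If n > N then |8/(n + 2)| ≤ 8/n < ϵ.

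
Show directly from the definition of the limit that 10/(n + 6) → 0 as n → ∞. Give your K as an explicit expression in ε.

Fix ε > 0. For n ≥ 1, |10/(n + 6) − 0| = 10/(n + 6) ≤ 10/n.
We need 10/n < ε, i.e. n > 10/ε.
Take K = 10/ε. If n > K then |10/(n + 6)| ≤ 10/n < ε.

K = 10/ε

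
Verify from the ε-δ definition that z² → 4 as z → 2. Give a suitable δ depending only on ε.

δ = min(2, ε/6)

Suppose ε > 0. We seek δ > 0 with 0 < |z − 2| < δ ⇒ |z² − 4| < ε.
Factor: z² − 4 = (z − 2)(z + 2), so |z² − 4| = |z − 2|·|z + 2|.
Restrict δ ≤ 2. Then |z − 2| < 2 gives |z| < 4, so by the triangle inequality |z + 2| ≤ 4 + 2 = 6.
Hence |z² − 4| ≤ 6|z − 2|, which is < ε once |z − 2| < ε/6.
Take δ = min(2, ε/6). If 0 < |z − 2| < δ then both bounds hold and |z² − 4| ≤ 6|z − 2| < 6·(ε/6) = ε.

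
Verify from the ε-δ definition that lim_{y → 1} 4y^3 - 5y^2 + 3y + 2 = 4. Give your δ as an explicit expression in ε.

Fix ε > 0. We want δ > 0 such that 0 < |y − 1| < δ implies |(4y^3 - 5y^2 + 3y + 2) − 4| < ε.
(4y^3 - 5y^2 + 3y + 2) − 4 = 4y^3 - 5y^2 + 3y - 2 = (y − 1)(4y^2 - y + 2).
So |(4y^3 - 5y^2 + 3y + 2) − 4| = |y − 1|·|4y^2 - y + 2|.
Assume first that |y − 1| < 1, so |y| < 2. Then |4y^2 - y + 2| ≤ 4·2^2 + 2 + 2 = 20.
Hence |(4y^3 - 5y^2 + 3y + 2) − 4| ≤ 20|y − 1| < ε provided |y − 1| < ε/20.
Take δ = min(1, ε/20). Then 0 < |y − 1| < δ gives both |y − 1| < 1 and |y − 1| < ε/20, so |(4y^3 - 5y^2 + 3y + 2) − 4| < ε.

δ = min(1, ε/20)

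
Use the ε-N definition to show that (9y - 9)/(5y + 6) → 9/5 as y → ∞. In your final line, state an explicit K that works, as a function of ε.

K = (99/25)/ε

Let ε > 0. We seek K > 0 such that y > K implies |(9y - 9)/(5y + 6) − (9/5)| < ε.
(9y - 9)/(5y + 6) − (9/5) = (5(9y - 9) − 9(5y + 6)) / (5(5y + 6)) = -99/(5(5y + 6)).
For y > 0 we have 5y + 6 > 5y, so |(9y - 9)/(5y + 6) − (9/5)| = 99/(5(5y + 6)) < 99/(5·5y) = (99/25)/y.
Thus |(9y - 9)/(5y + 6) − (9/5)| < ε whenever y > (99/25)/ε.
Take K = (99/25)/ε. If y > K then |(9y - 9)/(5y + 6) − (9/5)| < (99/25)/y < ε.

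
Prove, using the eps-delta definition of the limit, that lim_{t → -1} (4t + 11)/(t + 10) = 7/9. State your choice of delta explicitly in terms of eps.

delta = min(9/2, (81/58)eps)

Let eps > 0 be given. We want delta > 0 with 0 < |t + 1| < delta ⇒ |(4t + 11)/(t + 10) − (7/9)| < eps.
Combining over a common denominator, (4t + 11)/(t + 10) − (7/9) = [(4t + 11)·9 − 7·(t + 10)] / [9·(t + 10)] = 29(t + 1) / (9(t + 10)).
So |(4t + 11)/(t + 10) − (7/9)| = 29|t + 1| / (9·|t + 10|).
Restrict delta ≤ 9/2. Then |t + 1| < 9/2 gives |t + 10| = |(t + 1) + 9| ≥ 9 − 9/2 = 9/2.
Hence |(4t + 11)/(t + 10) − (7/9)| < 29|t + 1|/(9·(9/2)) = (58/81)|t + 1|, which is < eps once |t + 1| < (81/58)eps.
Take delta = min(9/2, (81/58)eps). Then 0 < |t + 1| < delta forces both bounds, so |(4t + 11)/(t + 10) − (7/9)| < eps.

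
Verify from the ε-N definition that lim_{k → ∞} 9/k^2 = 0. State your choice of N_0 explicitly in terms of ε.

Fix ε > 0. For k ≥ 1, |9/k^2 − 0| = 9/k^2.
9/k^2 < ε ⇔ k^2 > 9/ε ⇔ k > (9/ε)^{1/2}.
Take N_0 = (9/ε)^{1/2}. Then k > N_0 implies 9/k^2 < ε.

N_0 = (9/ε)^{1/2}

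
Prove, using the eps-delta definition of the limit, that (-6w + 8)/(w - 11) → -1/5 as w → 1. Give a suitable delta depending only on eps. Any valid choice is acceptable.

Suppose eps > 0. We want delta > 0 with 0 < |w − 1| < delta ⇒ |(-6w + 8)/(w - 11) + 1/5| < eps.
Combining over a common denominator, (-6w + 8)/(w - 11) + 1/5 = [(-6w + 8)·(-10) − 2·(w - 11)] / [(-10)·(w - 11)] = 58(w − 1) / ((-10)(w - 11)).
So |(-6w + 8)/(w - 11) + 1/5| = 58|w − 1| / (10·|w − 11|).
Require delta ≤ 5, so |w − 11| ≥ |-10| − |w − 1| > 10 − 5 = 5.
Hence |(-6w + 8)/(w - 11) + 1/5| < 58|w − 1|/(10·5) = (29/25)|w − 1|, which is < eps once |w − 1| < (25/29)eps.
Take delta = min(5, (25/29)eps). Then 0 < |w − 1| < delta forces both bounds, so |(-6w + 8)/(w - 11) + 1/5| < eps.

delta = min(5, (25/29)eps)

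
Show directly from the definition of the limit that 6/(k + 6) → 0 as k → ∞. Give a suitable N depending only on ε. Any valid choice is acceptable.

N = 6/ε

Let ε > 0 be given. For k ≥ 1, |6/(k + 6) − 0| = 6/(k + 6) ≤ 6/k.
We need 6/k < ε, i.e. k > 6/ε.
Take N = 6/ε. If k > N then |6/(k + 6)| ≤ 6/k < ε.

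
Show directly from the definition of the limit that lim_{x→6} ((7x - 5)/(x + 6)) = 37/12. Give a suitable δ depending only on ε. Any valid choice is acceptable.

Fix ε > 0. We want δ > 0 with 0 < |x − 6| < δ ⇒ |(7x - 5)/(x + 6) − (37/12)| < ε.
Combining over a common denominator, (7x - 5)/(x + 6) − (37/12) = [(7x - 5)·12 − 37·(x + 6)] / [12·(x + 6)] = 47(x − 6) / (12(x + 6)).
So |(7x - 5)/(x + 6) − (37/12)| = 47|x − 6| / (12·|x + 6|).
Restrict δ ≤ 6. Then |x − 6| < 6 gives |x + 6| = |(x − 6) + 12| ≥ 12 − 6 = 6.
Hence |(7x - 5)/(x + 6) − (37/12)| < 47|x − 6|/(12·6) = (47/72)|x − 6|, which is < ε once |x − 6| < (72/47)ε.
Take δ = min(6, (72/47)ε). Then 0 < |x − 6| < δ forces both bounds, so |(7x - 5)/(x + 6) − (37/12)| < ε.

δ = min(6, (72/47)ε)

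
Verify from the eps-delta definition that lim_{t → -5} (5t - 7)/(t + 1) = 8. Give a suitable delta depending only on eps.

delta = min(2, (2/3)eps)

Suppose eps > 0. We want delta > 0 with 0 < |t + 5| < delta ⇒ |(5t - 7)/(t + 1) − 8| < eps.
Combining over a common denominator, (5t - 7)/(t + 1) − 8 = [(5t - 7)·(-4) − (-32)·(t + 1)] / [(-4)·(t + 1)] = 12(t + 5) / ((-4)(t + 1)).
So |(5t - 7)/(t + 1) − 8| = 12|t + 5| / (4·|t + 1|).
Require delta ≤ 2, so |t + 1| ≥ |-4| − |t + 5| > 4 − 2 = 2.
Hence |(5t - 7)/(t + 1) − 8| < 12|t + 5|/(4·2) = (3/2)|t + 5|, which is < eps once |t + 5| < (2/3)eps.
Take delta = min(2, (2/3)eps). Then 0 < |t + 5| < delta forces both bounds, so |(5t - 7)/(t + 1) − 8| < eps.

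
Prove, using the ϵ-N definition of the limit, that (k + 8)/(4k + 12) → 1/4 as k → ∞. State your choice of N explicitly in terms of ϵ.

N = (5/4)/ϵ

Let ϵ > 0 be given. For k ≥ 1, |(k + 8)/(4k + 12) − (1/4)| = |20|/(4(4k + 12)) = 20/(4(4k + 12)).
Since 4k + 12 ≥ 4k for k ≥ 1, this is ≤ 20/(4·4k) = (5/4)/k.
So |(k + 8)/(4k + 12) − (1/4)| < ϵ whenever k > (5/4)/ϵ.
Take N = (5/4)/ϵ. If k > N then |(k + 8)/(4k + 12) − (1/4)| ≤ (5/4)/k < ϵ.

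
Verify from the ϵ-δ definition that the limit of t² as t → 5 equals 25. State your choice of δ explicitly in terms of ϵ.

δ = min(1, ϵ/11)

Let ϵ > 0 be given. We seek δ > 0 with 0 < |t − 5| < δ ⇒ |t² − 25| < ϵ.
Factor: t² − 25 = (t − 5)(t + 5), so |t² − 25| = |t − 5|·|t + 5|.
Restrict δ ≤ 1. Then |t − 5| < 1 gives |t| < 6, so by the triangle inequality |t + 5| ≤ 6 + 5 = 11.
Hence |t² − 25| ≤ 11|t − 5|, which is < ϵ once |t − 5| < ϵ/11.
Take δ = min(1, ϵ/11). If 0 < |t − 5| < δ then both bounds hold and |t² − 25| ≤ 11|t − 5| < 11·(ϵ/11) = ϵ.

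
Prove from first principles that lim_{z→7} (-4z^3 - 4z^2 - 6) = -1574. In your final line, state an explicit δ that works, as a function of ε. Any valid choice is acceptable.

δ = min(2, ε/836)

Suppose ε > 0. We want δ > 0 such that 0 < |z − 7| < δ implies |(-4z^3 - 4z^2 - 6) + 1574| < ε.
(-4z^3 - 4z^2 - 6) + 1574 = -4z^3 - 4z^2 + 1568 = (z − 7)(-4z^2 - 32z - 224).
So |(-4z^3 - 4z^2 - 6) + 1574| = |z − 7|·|-4z^2 - 32z - 224|.
Require δ ≤ 2. Then |z − 7| < 2 gives |z| < 9, and by the triangle inequality |-4z^2 - 32z - 224| ≤ 4·9^2 + 32·9 + 224 = 836.
Hence |(-4z^3 - 4z^2 - 6) + 1574| ≤ 836|z − 7| < ε provided |z − 7| < ε/836.
Choosing δ = min(2, ε/836) ensures both conditions, hence |(-4z^3 - 4z^2 - 6) + 1574| < ε.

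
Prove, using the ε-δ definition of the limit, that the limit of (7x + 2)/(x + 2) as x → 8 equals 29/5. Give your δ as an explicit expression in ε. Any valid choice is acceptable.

δ = min(5, (25/6)ε)

Fix ε > 0. We want δ > 0 with 0 < |x − 8| < δ ⇒ |(7x + 2)/(x + 2) − (29/5)| < ε.
Combining over a common denominator, (7x + 2)/(x + 2) − (29/5) = [(7x + 2)·10 − 58·(x + 2)] / [10·(x + 2)] = 12(x − 8) / (10(x + 2)).
So |(7x + 2)/(x + 2) − (29/5)| = 12|x − 8| / (10·|x + 2|).
Restrict δ ≤ 5. Then |x − 8| < 5 gives |x + 2| = |(x − 8) + 10| ≥ 10 − 5 = 5.
Hence |(7x + 2)/(x + 2) − (29/5)| < 12|x − 8|/(10·5) = (6/25)|x − 8|, which is < ε once |x − 8| < (25/6)ε.
Take δ = min(5, (25/6)ε). Then 0 < |x − 8| < δ forces both bounds, so |(7x + 2)/(x + 2) − (29/5)| < ε.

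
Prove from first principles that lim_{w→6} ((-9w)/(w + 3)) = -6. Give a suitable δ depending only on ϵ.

δ = min(9/2, (3/2)ϵ)

Suppose ϵ > 0. We want δ > 0 with 0 < |w − 6| < δ ⇒ |(-9w)/(w + 3) + 6| < ϵ.
Combining over a common denominator, (-9w)/(w + 3) + 6 = [(-9w)·9 − (-54)·(w + 3)] / [9·(w + 3)] = -27(w − 6) / (9(w + 3)).
So |(-9w)/(w + 3) + 6| = 27|w − 6| / (9·|w + 3|).
Require δ ≤ 9/2, so |w + 3| ≥ |9| − |w − 6| > 9 − 9/2 = 9/2.
Hence |(-9w)/(w + 3) + 6| < 27|w − 6|/(9·(9/2)) = (2/3)|w − 6|, which is < ϵ once |w − 6| < (3/2)ϵ.
Take δ = min(9/2, (3/2)ϵ). Then 0 < |w − 6| < δ forces both bounds, so |(-9w)/(w + 3) + 6| < ϵ.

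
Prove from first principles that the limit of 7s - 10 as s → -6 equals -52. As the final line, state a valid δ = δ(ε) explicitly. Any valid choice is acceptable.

Let ε > 0. We need δ > 0 so that 0 < |s + 6| < δ implies |(7s - 10) + 52| < ε.
|(7s - 10) + 52| = |7s + 42| = 7|s + 6|.
Thus it suffices that |s + 6| < ε/7.
Take δ = ε/7. If 0 < |s + 6| < δ then |(7s - 10) + 52| = 7|s + 6| < 7·(ε/7) = ε.

δ = ε/7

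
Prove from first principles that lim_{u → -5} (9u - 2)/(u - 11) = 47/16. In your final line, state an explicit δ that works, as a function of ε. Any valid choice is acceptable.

δ = min(8, (128/97)ε)

Let ε > 0. We want δ > 0 with 0 < |u + 5| < δ ⇒ |(9u - 2)/(u - 11) − (47/16)| < ε.
Combining over a common denominator, (9u - 2)/(u - 11) − (47/16) = [(9u - 2)·(-16) − (-47)·(u - 11)] / [(-16)·(u - 11)] = -97(u + 5) / ((-16)(u - 11)).
So |(9u - 2)/(u - 11) − (47/16)| = 97|u + 5| / (16·|u − 11|).
Restrict δ ≤ 8. Then |u + 5| < 8 gives |u − 11| = |(u + 5) + (-16)| ≥ 16 − 8 = 8.
Hence |(9u - 2)/(u - 11) − (47/16)| < 97|u + 5|/(16·8) = (97/128)|u + 5|, which is < ε once |u + 5| < (128/97)ε.
Take δ = min(8, (128/97)ε). Then 0 < |u + 5| < δ forces both bounds, so |(9u - 2)/(u - 11) − (47/16)| < ε.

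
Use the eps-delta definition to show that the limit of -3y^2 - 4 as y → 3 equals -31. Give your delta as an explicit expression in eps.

delta = min(2, eps/24)

Let eps > 0. We want delta > 0 such that 0 < |y − 3| < delta implies |(-3y^2 - 4) + 31| < eps.
(-3y^2 - 4) + 31 = -3y^2 + 27 = (y − 3)(-3y - 9).
So |(-3y^2 - 4) + 31| = |y − 3|·|-3y - 9|.
Require delta ≤ 2. Then |y − 3| < 2 gives |y| < 5, and by the triangle inequality |-3y - 9| ≤ 3·5 + 9 = 24.
Hence |(-3y^2 - 4) + 31| ≤ 24|y − 3| < eps provided |y − 3| < eps/24.
Choosing delta = min(2, eps/24) ensures both conditions, hence |(-3y^2 - 4) + 31| < eps.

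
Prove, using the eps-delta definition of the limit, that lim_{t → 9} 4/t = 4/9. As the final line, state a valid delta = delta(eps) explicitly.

delta = min(9/2, (81/8)eps)

Let eps > 0. We seek delta > 0 such that 0 < |t − 9| < delta implies |4/t − (4/9)| < eps.
|4/t − (4/9)| = 4·|9 − t|/(9·|t|) = 4|t − 9|/(9|t|).
Restrict delta ≤ 9/2. Then |t − 9| < 9/2 gives |t| > 9/2, so 9|t| > 81/2.
Then |4/t − (4/9)| < 4|t − 9|/(81/2), which is < eps when |t − 9| < (81/8)eps.
Take delta = min(9/2, (81/8)eps). Then 0 < |t − 9| < delta gives both |t − 9| < 9/2 and |t − 9| < (81/8)eps, so |4/t − (4/9)| < eps.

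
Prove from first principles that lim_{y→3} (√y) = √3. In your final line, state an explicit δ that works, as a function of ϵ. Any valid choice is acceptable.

Fix ϵ > 0. We want δ > 0 such that 0 < |y − 3| < δ implies |√y − √3| < ϵ.
Multiplying by the conjugate, |√y − √3| = |y − 3|/(√y + √3).
Restrict δ ≤ 3 so that |y − 3| < 3 forces y > 0, and then √y + √3 > √3.
Hence |√y − √3| < |y − 3|/√3, which is < ϵ once |y − 3| < √3·ϵ.
Take δ = min(3, √3·ϵ). If 0 < |y − 3| < δ then y > 0 and |√y − √3| < |y − 3|/√3 < ϵ.

δ = min(3, √3·ϵ)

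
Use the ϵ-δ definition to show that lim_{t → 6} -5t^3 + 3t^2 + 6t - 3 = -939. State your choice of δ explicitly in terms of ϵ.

Fix ϵ > 0. We want δ > 0 such that 0 < |t − 6| < δ implies |(-5t^3 + 3t^2 + 6t - 3) + 939| < ϵ.
(-5t^3 + 3t^2 + 6t - 3) + 939 = -5t^3 + 3t^2 + 6t + 936 = (t − 6)(-5t^2 - 27t - 156).
So |(-5t^3 + 3t^2 + 6t - 3) + 939| = |t − 6|·|-5t^2 - 27t - 156|.
Assume first that |t − 6| < 2, so |t| < 8. Then |-5t^2 - 27t - 156| ≤ 5·8^2 + 27·8 + 156 = 692.
Hence |(-5t^3 + 3t^2 + 6t - 3) + 939| ≤ 692|t − 6| < ϵ provided |t − 6| < ϵ/692.
Choosing δ = min(2, ϵ/692) ensures both conditions, hence |(-5t^3 + 3t^2 + 6t - 3) + 939| < ϵ.

δ = min(2, ϵ/692)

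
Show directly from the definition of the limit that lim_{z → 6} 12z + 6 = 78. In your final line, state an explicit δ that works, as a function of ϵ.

Fix ϵ > 0. We need δ > 0 so that 0 < |z − 6| < δ implies |(12z + 6) − 78| < ϵ.
|(12z + 6) − 78| = |12z - 72| = 12|z − 6|.
Thus it suffices that |z − 6| < ϵ/12.
Take δ = ϵ/12. If 0 < |z − 6| < δ then |(12z + 6) − 78| = 12|z − 6| < 12·(ϵ/12) = ϵ.

δ = ϵ/12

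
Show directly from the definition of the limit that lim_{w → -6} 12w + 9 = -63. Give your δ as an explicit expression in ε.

δ = ε/12

Suppose ε > 0. We need δ > 0 so that 0 < |w + 6| < δ implies |(12w + 9) + 63| < ε.
|(12w + 9) + 63| = |12w + 72| = 12|w + 6|.
Thus it suffices that |w + 6| < ε/12.
Choosing δ = ε/12 gives |(12w + 9) + 63| = 12|w + 6| < ε whenever |w + 6| < δ.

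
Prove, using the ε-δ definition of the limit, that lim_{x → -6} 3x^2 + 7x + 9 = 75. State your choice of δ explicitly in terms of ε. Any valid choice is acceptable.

δ = min(2, ε/35)

Let ε > 0. We want δ > 0 such that 0 < |x + 6| < δ implies |(3x^2 + 7x + 9) − 75| < ε.
(3x^2 + 7x + 9) − 75 = 3x^2 + 7x - 66 = (x + 6)(3x - 11).
So |(3x^2 + 7x + 9) − 75| = |x + 6|·|3x - 11|.
Assume first that |x + 6| < 2, so |x| < 8. Then |3x - 11| ≤ 3·8 + 11 = 35.
Hence |(3x^2 + 7x + 9) − 75| ≤ 35|x + 6| < ε provided |x + 6| < ε/35.
Take δ = min(2, ε/35). Then 0 < |x + 6| < δ gives both |x + 6| < 2 and |x + 6| < ε/35, so |(3x^2 + 7x + 9) − 75| < ε.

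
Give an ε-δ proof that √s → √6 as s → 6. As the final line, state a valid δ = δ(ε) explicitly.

δ = min(6, √6·ε)

Let ε > 0 be given. We want δ > 0 such that 0 < |s − 6| < δ implies |√s − √6| < ε.
Multiplying by the conjugate, |√s − √6| = |s − 6|/(√s + √6).
Restrict δ ≤ 6 so that |s − 6| < 6 forces s > 0, and then √s + √6 > √6.
Hence |√s − √6| < |s − 6|/√6, which is < ε once |s − 6| < √6·ε.
Take δ = min(6, √6·ε). If 0 < |s − 6| < δ then s > 0 and |√s − √6| < |s − 6|/√6 < ε.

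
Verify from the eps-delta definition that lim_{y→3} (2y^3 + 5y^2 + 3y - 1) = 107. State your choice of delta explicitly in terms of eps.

delta = min(1, eps/112)

Let eps > 0 be given. We want delta > 0 such that 0 < |y − 3| < delta implies |(2y^3 + 5y^2 + 3y - 1) − 107| < eps.
(2y^3 + 5y^2 + 3y - 1) − 107 = 2y^3 + 5y^2 + 3y - 108 = (y − 3)(2y^2 + 11y + 36).
So |(2y^3 + 5y^2 + 3y - 1) − 107| = |y − 3|·|2y^2 + 11y + 36|.
Assume first that |y − 3| < 1, so |y| < 4. Then |2y^2 + 11y + 36| ≤ 2·4^2 + 11·4 + 36 = 112.
Hence |(2y^3 + 5y^2 + 3y - 1) − 107| ≤ 112|y − 3| < eps provided |y − 3| < eps/112.
Choosing delta = min(1, eps/112) ensures both conditions, hence |(2y^3 + 5y^2 + 3y - 1) − 107| < eps.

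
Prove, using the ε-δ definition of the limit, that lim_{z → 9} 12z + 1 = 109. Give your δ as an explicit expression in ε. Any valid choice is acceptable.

Suppose ε > 0. We need δ > 0 so that 0 < |z − 9| < δ implies |(12z + 1) − 109| < ε.
Since (12z + 1) − 109 = 12(z − 9), we have |(12z + 1) − 109| = 12|z − 9|.
So 12|z − 9| < ε exactly when |z − 9| < ε/12.
Choosing δ = ε/12 gives |(12z + 1) − 109| = 12|z − 9| < ε whenever |z − 9| < δ.

δ = ε/12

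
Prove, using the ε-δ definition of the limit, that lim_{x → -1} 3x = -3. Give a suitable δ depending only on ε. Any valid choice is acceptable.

δ = ε/3

Suppose ε > 0. We need δ > 0 so that 0 < |x + 1| < δ implies |(3x) + 3| < ε.
|(3x) + 3| = |3x + 3| = 3|x + 1|.
So 3|x + 1| < ε exactly when |x + 1| < ε/3.
Choosing δ = ε/3 gives |(3x) + 3| = 3|x + 1| < ε whenever |x + 1| < δ.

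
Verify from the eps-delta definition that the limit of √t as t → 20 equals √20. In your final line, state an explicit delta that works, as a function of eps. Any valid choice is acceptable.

Let eps > 0. We want delta > 0 such that 0 < |t − 20| < delta implies |√t − √20| < eps.
Multiplying by the conjugate, |√t − √20| = |t − 20|/(√t + √20).
Restrict delta ≤ 20 so that |t − 20| < 20 forces t > 0, and then √t + √20 > √20.
Hence |√t − √20| < |t − 20|/√20, which is < eps once |t − 20| < √20·eps.
Take delta = min(20, √20·eps). If 0 < |t − 20| < delta then t > 0 and |√t − √20| < |t − 20|/√20 < eps.

delta = min(20, √20·eps)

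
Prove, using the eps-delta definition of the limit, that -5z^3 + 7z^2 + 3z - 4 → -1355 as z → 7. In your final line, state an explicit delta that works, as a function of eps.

Let eps > 0 be given. We want delta > 0 such that 0 < |z − 7| < delta implies |(-5z^3 + 7z^2 + 3z - 4) + 1355| < eps.
(-5z^3 + 7z^2 + 3z - 4) + 1355 = -5z^3 + 7z^2 + 3z + 1351 = (z − 7)(-5z^2 - 28z - 193).
So |(-5z^3 + 7z^2 + 3z - 4) + 1355| = |z − 7|·|-5z^2 - 28z - 193|.
Assume first that |z − 7| < 2, so |z| < 9. Then |-5z^2 - 28z - 193| ≤ 5·9^2 + 28·9 + 193 = 850.
Hence |(-5z^3 + 7z^2 + 3z - 4) + 1355| ≤ 850|z − 7| < eps provided |z − 7| < eps/850.
Take delta = min(2, eps/850). Then 0 < |z − 7| < delta gives both |z − 7| < 2 and |z − 7| < eps/850, so |(-5z^3 + 7z^2 + 3z - 4) + 1355| < eps.

delta = min(2, eps/850)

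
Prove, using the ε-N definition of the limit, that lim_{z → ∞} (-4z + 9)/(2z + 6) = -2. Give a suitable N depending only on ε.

Fix ε > 0. We seek N > 0 such that z > N implies |(-4z + 9)/(2z + 6) + 2| < ε.
(-4z + 9)/(2z + 6) + 2 = (2(-4z + 9) − (-4)(2z + 6)) / (2(2z + 6)) = 42/(2(2z + 6)).
For z > 0 we have 2z + 6 > 2z, so |(-4z + 9)/(2z + 6) + 2| = 42/(2(2z + 6)) < 42/(2·2z) = (21/2)/z.
Thus |(-4z + 9)/(2z + 6) + 2| < ε whenever z > (21/2)/ε.
Take N = (21/2)/ε. If z > N then |(-4z + 9)/(2z + 6) + 2| < (21/2)/z < ε.

N = (21/2)/ε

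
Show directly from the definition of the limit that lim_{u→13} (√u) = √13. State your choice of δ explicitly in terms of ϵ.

Let ϵ > 0 be given. We want δ > 0 such that 0 < |u − 13| < δ implies |√u − √13| < ϵ.
Multiplying by the conjugate, |√u − √13| = |u − 13|/(√u + √13).
Restrict δ ≤ 13 so that |u − 13| < 13 forces u > 0, and then √u + √13 > √13.
Hence |√u − √13| < |u − 13|/√13, which is < ϵ once |u − 13| < √13·ϵ.
Take δ = min(13, √13·ϵ). If 0 < |u − 13| < δ then u > 0 and |√u − √13| < |u − 13|/√13 < ϵ.

δ = min(13, √13·ϵ)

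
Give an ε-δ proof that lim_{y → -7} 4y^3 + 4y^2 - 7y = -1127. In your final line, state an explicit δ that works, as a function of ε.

δ = min(1, ε/609)

Let ε > 0 be given. We want δ > 0 such that 0 < |y + 7| < δ implies |(4y^3 + 4y^2 - 7y) + 1127| < ε.
(4y^3 + 4y^2 - 7y) + 1127 = 4y^3 + 4y^2 - 7y + 1127 = (y + 7)(4y^2 - 24y + 161).
So |(4y^3 + 4y^2 - 7y) + 1127| = |y + 7|·|4y^2 - 24y + 161|.
Assume first that |y + 7| < 1, so |y| < 8. Then |4y^2 - 24y + 161| ≤ 4·8^2 + 24·8 + 161 = 609.
Hence |(4y^3 + 4y^2 - 7y) + 1127| ≤ 609|y + 7| < ε provided |y + 7| < ε/609.
Take δ = min(1, ε/609). Then 0 < |y + 7| < δ gives both |y + 7| < 1 and |y + 7| < ε/609, so |(4y^3 + 4y^2 - 7y) + 1127| < ε.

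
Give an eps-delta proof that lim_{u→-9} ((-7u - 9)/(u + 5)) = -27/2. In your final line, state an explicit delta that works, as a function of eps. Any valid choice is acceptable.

delta = min(2, (4/13)eps)

Let eps > 0 be given. We want delta > 0 with 0 < |u + 9| < delta ⇒ |(-7u - 9)/(u + 5) + 27/2| < eps.
Combining over a common denominator, (-7u - 9)/(u + 5) + 27/2 = [(-7u - 9)·(-4) − 54·(u + 5)] / [(-4)·(u + 5)] = -26(u + 9) / ((-4)(u + 5)).
So |(-7u - 9)/(u + 5) + 27/2| = 26|u + 9| / (4·|u + 5|).
Require delta ≤ 2, so |u + 5| ≥ |-4| − |u + 9| > 4 − 2 = 2.
Hence |(-7u - 9)/(u + 5) + 27/2| < 26|u + 9|/(4·2) = (13/4)|u + 9|, which is < eps once |u + 9| < (4/13)eps.
Take delta = min(2, (4/13)eps). Then 0 < |u + 9| < delta forces both bounds, so |(-7u - 9)/(u + 5) + 27/2| < eps.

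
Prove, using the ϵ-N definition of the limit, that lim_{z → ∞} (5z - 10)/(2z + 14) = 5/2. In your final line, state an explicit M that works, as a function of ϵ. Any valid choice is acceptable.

M = (45/2)/ϵ

Suppose ϵ > 0. We seek M > 0 such that z > M implies |(5z - 10)/(2z + 14) − (5/2)| < ϵ.
(5z - 10)/(2z + 14) − (5/2) = (2(5z - 10) − 5(2z + 14)) / (2(2z + 14)) = -90/(2(2z + 14)).
For z > 0 we have 2z + 14 > 2z, so |(5z - 10)/(2z + 14) − (5/2)| = 90/(2(2z + 14)) < 90/(2·2z) = (45/2)/z.
Thus |(5z - 10)/(2z + 14) − (5/2)| < ϵ whenever z > (45/2)/ϵ.
Take M = (45/2)/ϵ. If z > M then |(5z - 10)/(2z + 14) − (5/2)| < (45/2)/z < ϵ.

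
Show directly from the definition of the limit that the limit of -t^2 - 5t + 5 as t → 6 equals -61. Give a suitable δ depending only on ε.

δ = min(1, ε/18)

Let ε > 0 be given. We want δ > 0 such that 0 < |t − 6| < δ implies |(-t^2 - 5t + 5) + 61| < ε.
(-t^2 - 5t + 5) + 61 = -t^2 - 5t + 66 = (t − 6)(-t - 11).
So |(-t^2 - 5t + 5) + 61| = |t − 6|·|-t - 11|.
Assume first that |t − 6| < 1, so |t| < 7. Then |-t - 11| ≤ 7 + 11 = 18.
Hence |(-t^2 - 5t + 5) + 61| ≤ 18|t − 6| < ε provided |t − 6| < ε/18.
Choosing δ = min(1, ε/18) ensures both conditions, hence |(-t^2 - 5t + 5) + 61| < ε.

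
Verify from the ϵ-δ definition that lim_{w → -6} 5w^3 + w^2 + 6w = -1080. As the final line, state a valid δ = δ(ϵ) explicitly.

Fix ϵ > 0. We want δ > 0 such that 0 < |w + 6| < δ implies |(5w^3 + w^2 + 6w) + 1080| < ϵ.
(5w^3 + w^2 + 6w) + 1080 = 5w^3 + w^2 + 6w + 1080 = (w + 6)(5w^2 - 29w + 180).
So |(5w^3 + w^2 + 6w) + 1080| = |w + 6|·|5w^2 - 29w + 180|.
Assume first that |w + 6| < 1, so |w| < 7. Then |5w^2 - 29w + 180| ≤ 5·7^2 + 29·7 + 180 = 628.
Hence |(5w^3 + w^2 + 6w) + 1080| ≤ 628|w + 6| < ϵ provided |w + 6| < ϵ/628.
Take δ = min(1, ϵ/628). Then 0 < |w + 6| < δ gives both |w + 6| < 1 and |w + 6| < ϵ/628, so |(5w^3 + w^2 + 6w) + 1080| < ϵ.

δ = min(1, ϵ/628)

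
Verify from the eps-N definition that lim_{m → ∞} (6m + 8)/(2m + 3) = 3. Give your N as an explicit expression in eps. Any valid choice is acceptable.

Let eps > 0. For m ≥ 1, |(6m + 8)/(2m + 3) − 3| = |-2|/(2(2m + 3)) = 2/(2(2m + 3)).
Since 2m + 3 ≥ 2m for m ≥ 1, this is ≤ 2/(2·2m) = (1/2)/m.
So |(6m + 8)/(2m + 3) − 3| < eps whenever m > (1/2)/eps.
Take N = (1/2)/eps. If m > N then |(6m + 8)/(2m + 3) − 3| ≤ (1/2)/m < eps.

N = (1/2)/eps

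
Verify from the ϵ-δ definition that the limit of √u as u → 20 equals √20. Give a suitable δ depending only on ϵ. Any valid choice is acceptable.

δ = min(20, √20·ϵ)

Suppose ϵ > 0. We want δ > 0 such that 0 < |u − 20| < δ implies |√u − √20| < ϵ.
Rationalise: √u − √20 = (u − 20)/(√u + √20), so |√u − √20| = |u − 20|/(√u + √20).
Restrict δ ≤ 20 so that |u − 20| < 20 forces u > 0, and then √u + √20 > √20.
Hence |√u − √20| < |u − 20|/√20, which is < ϵ once |u − 20| < √20·ϵ.
Take δ = min(20, √20·ϵ). If 0 < |u − 20| < δ then u > 0 and |√u − √20| < |u − 20|/√20 < ϵ.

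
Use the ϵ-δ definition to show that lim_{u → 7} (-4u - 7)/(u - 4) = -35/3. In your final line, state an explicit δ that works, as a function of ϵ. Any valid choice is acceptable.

δ = min(3/2, (9/46)ϵ)

Suppose ϵ > 0. We want δ > 0 with 0 < |u − 7| < δ ⇒ |(-4u - 7)/(u - 4) + 35/3| < ϵ.
Combining over a common denominator, (-4u - 7)/(u - 4) + 35/3 = [(-4u - 7)·3 − (-35)·(u - 4)] / [3·(u - 4)] = 23(u − 7) / (3(u - 4)).
So |(-4u - 7)/(u - 4) + 35/3| = 23|u − 7| / (3·|u − 4|).
Restrict δ ≤ 3/2. Then |u − 7| < 3/2 gives |u − 4| = |(u − 7) + 3| ≥ 3 − 3/2 = 3/2.
Hence |(-4u - 7)/(u - 4) + 35/3| < 23|u − 7|/(3·(3/2)) = (46/9)|u − 7|, which is < ϵ once |u − 7| < (9/46)ϵ.
Take δ = min(3/2, (9/46)ϵ). Then 0 < |u − 7| < δ forces both bounds, so |(-4u - 7)/(u - 4) + 35/3| < ϵ.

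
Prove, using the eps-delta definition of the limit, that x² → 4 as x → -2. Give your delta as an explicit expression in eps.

Let eps > 0. We seek delta > 0 with 0 < |x + 2| < delta ⇒ |x² − 4| < eps.
Factor: x² − 4 = (x + 2)(x - 2), so |x² − 4| = |x + 2|·|x - 2|.
Restrict delta ≤ 1. Then |x + 2| < 1 gives |x| < 3, so by the triangle inequality |x - 2| ≤ 3 + 2 = 5.
Hence |x² − 4| ≤ 5|x + 2|, which is < eps once |x + 2| < eps/5.
Take delta = min(1, eps/5). If 0 < |x + 2| < delta then both bounds hold and |x² − 4| ≤ 5|x + 2| < 5·(eps/5) = eps.

delta = min(1, eps/5)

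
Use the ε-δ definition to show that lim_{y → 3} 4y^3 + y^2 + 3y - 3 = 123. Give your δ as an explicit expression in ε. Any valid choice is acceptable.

Suppose ε > 0. We want δ > 0 such that 0 < |y − 3| < δ implies |(4y^3 + y^2 + 3y - 3) − 123| < ε.
(4y^3 + y^2 + 3y - 3) − 123 = 4y^3 + y^2 + 3y - 126 = (y − 3)(4y^2 + 13y + 42).
So |(4y^3 + y^2 + 3y - 3) − 123| = |y − 3|·|4y^2 + 13y + 42|.
Require δ ≤ 1. Then |y − 3| < 1 gives |y| < 4, and by the triangle inequality |4y^2 + 13y + 42| ≤ 4·4^2 + 13·4 + 42 = 158.
Hence |(4y^3 + y^2 + 3y - 3) − 123| ≤ 158|y − 3| < ε provided |y − 3| < ε/158.
Choosing δ = min(1, ε/158) ensures both conditions, hence |(4y^3 + y^2 + 3y - 3) − 123| < ε.

δ = min(1, ε/158)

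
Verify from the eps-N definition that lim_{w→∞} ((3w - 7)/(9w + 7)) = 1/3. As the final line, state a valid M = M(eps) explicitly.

M = (28/27)/eps

Let eps > 0 be given. We seek M > 0 such that w > M implies |(3w - 7)/(9w + 7) − (1/3)| < eps.
(3w - 7)/(9w + 7) − (1/3) = (9(3w - 7) − 3(9w + 7)) / (9(9w + 7)) = -84/(9(9w + 7)).
For w > 0 we have 9w + 7 > 9w, so |(3w - 7)/(9w + 7) − (1/3)| = 84/(9(9w + 7)) < 84/(9·9w) = (28/27)/w.
Thus |(3w - 7)/(9w + 7) − (1/3)| < eps whenever w > (28/27)/eps.
Take M = (28/27)/eps. If w > M then |(3w - 7)/(9w + 7) − (1/3)| < (28/27)/w < eps.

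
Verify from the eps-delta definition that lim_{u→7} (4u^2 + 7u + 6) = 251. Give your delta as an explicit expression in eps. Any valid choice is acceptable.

delta = min(1, eps/67)

Let eps > 0. We want delta > 0 such that 0 < |u − 7| < delta implies |(4u^2 + 7u + 6) − 251| < eps.
(4u^2 + 7u + 6) − 251 = 4u^2 + 7u - 245 = (u − 7)(4u + 35).
So |(4u^2 + 7u + 6) − 251| = |u − 7|·|4u + 35|.
Assume first that |u − 7| < 1, so |u| < 8. Then |4u + 35| ≤ 4·8 + 35 = 67.
Hence |(4u^2 + 7u + 6) − 251| ≤ 67|u − 7| < eps provided |u − 7| < eps/67.
Take delta = min(1, eps/67). Then 0 < |u − 7| < delta gives both |u − 7| < 1 and |u − 7| < eps/67, so |(4u^2 + 7u + 6) − 251| < eps.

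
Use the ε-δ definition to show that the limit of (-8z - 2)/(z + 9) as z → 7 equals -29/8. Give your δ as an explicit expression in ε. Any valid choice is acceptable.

Fix ε > 0. We want δ > 0 with 0 < |z − 7| < δ ⇒ |(-8z - 2)/(z + 9) + 29/8| < ε.
Combining over a common denominator, (-8z - 2)/(z + 9) + 29/8 = [(-8z - 2)·16 − (-58)·(z + 9)] / [16·(z + 9)] = -70(z − 7) / (16(z + 9)).
So |(-8z - 2)/(z + 9) + 29/8| = 70|z − 7| / (16·|z + 9|).
Restrict δ ≤ 8. Then |z − 7| < 8 gives |z + 9| = |(z − 7) + 16| ≥ 16 − 8 = 8.
Hence |(-8z - 2)/(z + 9) + 29/8| < 70|z − 7|/(16·8) = (35/64)|z − 7|, which is < ε once |z − 7| < (64/35)ε.
Take δ = min(8, (64/35)ε). Then 0 < |z − 7| < δ forces both bounds, so |(-8z - 2)/(z + 9) + 29/8| < ε.

δ = min(8, (64/35)ε)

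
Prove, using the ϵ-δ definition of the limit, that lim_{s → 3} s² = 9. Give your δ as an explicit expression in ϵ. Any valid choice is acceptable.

Suppose ϵ > 0. We seek δ > 0 with 0 < |s − 3| < δ ⇒ |s² − 9| < ϵ.
Factor: s² − 9 = (s − 3)(s + 3), so |s² − 9| = |s − 3|·|s + 3|.
Restrict δ ≤ 1. Then |s − 3| < 1 gives |s| < 4, so by the triangle inequality |s + 3| ≤ 4 + 3 = 7.
Hence |s² − 9| ≤ 7|s − 3|, which is < ϵ once |s − 3| < ϵ/7.
Take δ = min(1, ϵ/7). If 0 < |s − 3| < δ then both bounds hold and |s² − 9| ≤ 7|s − 3| < 7·(ϵ/7) = ϵ.

δ = min(1, ϵ/7)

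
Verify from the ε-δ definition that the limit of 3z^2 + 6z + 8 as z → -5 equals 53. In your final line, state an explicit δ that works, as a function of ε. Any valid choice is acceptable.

Fix ε > 0. We want δ > 0 such that 0 < |z + 5| < δ implies |(3z^2 + 6z + 8) − 53| < ε.
(3z^2 + 6z + 8) − 53 = 3z^2 + 6z - 45 = (z + 5)(3z - 9).
So |(3z^2 + 6z + 8) − 53| = |z + 5|·|3z - 9|.
Assume first that |z + 5| < 2, so |z| < 7. Then |3z - 9| ≤ 3·7 + 9 = 30.
Hence |(3z^2 + 6z + 8) − 53| ≤ 30|z + 5| < ε provided |z + 5| < ε/30.
Take δ = min(2, ε/30). Then 0 < |z + 5| < δ gives both |z + 5| < 2 and |z + 5| < ε/30, so |(3z^2 + 6z + 8) − 53| < ε.

δ = min(2, ε/30)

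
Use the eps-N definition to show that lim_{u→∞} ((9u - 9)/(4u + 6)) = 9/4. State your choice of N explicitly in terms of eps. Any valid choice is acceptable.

Let eps > 0. We seek N > 0 such that u > N implies |(9u - 9)/(4u + 6) − (9/4)| < eps.
(9u - 9)/(4u + 6) − (9/4) = (4(9u - 9) − 9(4u + 6)) / (4(4u + 6)) = -90/(4(4u + 6)).
For u > 0 we have 4u + 6 > 4u, so |(9u - 9)/(4u + 6) − (9/4)| = 90/(4(4u + 6)) < 90/(4·4u) = (45/8)/u.
Thus |(9u - 9)/(4u + 6) − (9/4)| < eps whenever u > (45/8)/eps.
Take N = (45/8)/eps. If u > N then |(9u - 9)/(4u + 6) − (9/4)| < (45/8)/u < eps.

N = (45/8)/eps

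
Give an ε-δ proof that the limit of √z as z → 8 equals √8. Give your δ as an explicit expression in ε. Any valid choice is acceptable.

Let ε > 0 be given. We want δ > 0 such that 0 < |z − 8| < δ implies |√z − √8| < ε.
Multiplying by the conjugate, |√z − √8| = |z − 8|/(√z + √8).
Restrict δ ≤ 8 so that |z − 8| < 8 forces z > 0, and then √z + √8 > √8.
Hence |√z − √8| < |z − 8|/√8, which is < ε once |z − 8| < √8·ε.
Take δ = min(8, √8·ε). If 0 < |z − 8| < δ then z > 0 and |√z − √8| < |z − 8|/√8 < ε.

δ = min(8, √8·ε)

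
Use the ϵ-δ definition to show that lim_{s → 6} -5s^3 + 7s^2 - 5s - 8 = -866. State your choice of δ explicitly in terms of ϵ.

Fix ϵ > 0. We want δ > 0 such that 0 < |s − 6| < δ implies |(-5s^3 + 7s^2 - 5s - 8) + 866| < ϵ.
(-5s^3 + 7s^2 - 5s - 8) + 866 = -5s^3 + 7s^2 - 5s + 858 = (s − 6)(-5s^2 - 23s - 143).
So |(-5s^3 + 7s^2 - 5s - 8) + 866| = |s − 6|·|-5s^2 - 23s - 143|.
Assume first that |s − 6| < 2, so |s| < 8. Then |-5s^2 - 23s - 143| ≤ 5·8^2 + 23·8 + 143 = 647.
Hence |(-5s^3 + 7s^2 - 5s - 8) + 866| ≤ 647|s − 6| < ϵ provided |s − 6| < ϵ/647.
Take δ = min(2, ϵ/647). Then 0 < |s − 6| < δ gives both |s − 6| < 2 and |s − 6| < ϵ/647, so |(-5s^3 + 7s^2 - 5s - 8) + 866| < ϵ.

δ = min(2, ϵ/647)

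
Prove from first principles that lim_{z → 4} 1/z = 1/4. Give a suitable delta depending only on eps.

delta = min(2, 8eps)

Let eps > 0 be given. We seek delta > 0 such that 0 < |z − 4| < delta implies |1/z − (1/4)| < eps.
|1/z − (1/4)| = |4 − z|/(4·|z|) = |z − 4|/(4|z|).
Require delta ≤ 2 so that |z| > 4 − 2 = 2, hence 4|z| > 8.
Then |1/z − (1/4)| < |z − 4|/8, which is < eps when |z − 4| < 8eps.
Take delta = min(2, 8eps). Then 0 < |z − 4| < delta gives both |z − 4| < 2 and |z − 4| < 8eps, so |1/z − (1/4)| < eps.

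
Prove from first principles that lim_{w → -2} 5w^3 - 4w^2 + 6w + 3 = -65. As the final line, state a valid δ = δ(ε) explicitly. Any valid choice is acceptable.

Let ε > 0. We want δ > 0 such that 0 < |w + 2| < δ implies |(5w^3 - 4w^2 + 6w + 3) + 65| < ε.
(5w^3 - 4w^2 + 6w + 3) + 65 = 5w^3 - 4w^2 + 6w + 68 = (w + 2)(5w^2 - 14w + 34).
So |(5w^3 - 4w^2 + 6w + 3) + 65| = |w + 2|·|5w^2 - 14w + 34|.
Assume first that |w + 2| < 1, so |w| < 3. Then |5w^2 - 14w + 34| ≤ 5·3^2 + 14·3 + 34 = 121.
Hence |(5w^3 - 4w^2 + 6w + 3) + 65| ≤ 121|w + 2| < ε provided |w + 2| < ε/121.
Take δ = min(1, ε/121). Then 0 < |w + 2| < δ gives both |w + 2| < 1 and |w + 2| < ε/121, so |(5w^3 - 4w^2 + 6w + 3) + 65| < ε.

δ = min(1, ε/121)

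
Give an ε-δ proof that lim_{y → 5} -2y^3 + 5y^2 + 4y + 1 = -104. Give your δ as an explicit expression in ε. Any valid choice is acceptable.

Let ε > 0 be given. We want δ > 0 such that 0 < |y − 5| < δ implies |(-2y^3 + 5y^2 + 4y + 1) + 104| < ε.
(-2y^3 + 5y^2 + 4y + 1) + 104 = -2y^3 + 5y^2 + 4y + 105 = (y − 5)(-2y^2 - 5y - 21).
So |(-2y^3 + 5y^2 + 4y + 1) + 104| = |y − 5|·|-2y^2 - 5y - 21|.
Require δ ≤ 1. Then |y − 5| < 1 gives |y| < 6, and by the triangle inequality |-2y^2 - 5y - 21| ≤ 2·6^2 + 5·6 + 21 = 123.
Hence |(-2y^3 + 5y^2 + 4y + 1) + 104| ≤ 123|y − 5| < ε provided |y − 5| < ε/123.
Choosing δ = min(1, ε/123) ensures both conditions, hence |(-2y^3 + 5y^2 + 4y + 1) + 104| < ε.

δ = min(1, ε/123)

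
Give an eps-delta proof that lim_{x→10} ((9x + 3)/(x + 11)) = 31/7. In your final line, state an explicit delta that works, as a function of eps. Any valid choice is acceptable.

Fix eps > 0. We want delta > 0 with 0 < |x − 10| < delta ⇒ |(9x + 3)/(x + 11) − (31/7)| < eps.
Combining over a common denominator, (9x + 3)/(x + 11) − (31/7) = [(9x + 3)·21 − 93·(x + 11)] / [21·(x + 11)] = 96(x − 10) / (21(x + 11)).
So |(9x + 3)/(x + 11) − (31/7)| = 96|x − 10| / (21·|x + 11|).
Restrict delta ≤ 21/2. Then |x − 10| < 21/2 gives |x + 11| = |(x − 10) + 21| ≥ 21 − 21/2 = 21/2.
Hence |(9x + 3)/(x + 11) − (31/7)| < 96|x − 10|/(21·(21/2)) = (64/147)|x − 10|, which is < eps once |x − 10| < (147/64)eps.
Take delta = min(21/2, (147/64)eps). Then 0 < |x − 10| < delta forces both bounds, so |(9x + 3)/(x + 11) − (31/7)| < eps.

delta = min(21/2, (147/64)eps)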